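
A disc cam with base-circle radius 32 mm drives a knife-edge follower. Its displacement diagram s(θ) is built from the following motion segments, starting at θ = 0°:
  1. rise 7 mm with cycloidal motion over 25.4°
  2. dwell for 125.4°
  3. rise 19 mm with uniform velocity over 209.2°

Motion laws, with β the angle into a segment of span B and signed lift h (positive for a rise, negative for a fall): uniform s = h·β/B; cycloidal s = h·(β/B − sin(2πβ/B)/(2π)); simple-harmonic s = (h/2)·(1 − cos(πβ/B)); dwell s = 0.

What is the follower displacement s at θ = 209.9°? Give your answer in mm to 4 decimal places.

seg 1 [0°–25.4°] cycloidal, h=7: full span → s += 7 → s = 7.0000
seg 2 [25.4°–150.8°] dwell: s stays 7.0000
seg 3 [150.8°–360°] uniform, h=19: θ=209.9° here. β=59.1, B=209.2. 19·59.1/209.2 = 5.3676 → s = 12.3676

12.3676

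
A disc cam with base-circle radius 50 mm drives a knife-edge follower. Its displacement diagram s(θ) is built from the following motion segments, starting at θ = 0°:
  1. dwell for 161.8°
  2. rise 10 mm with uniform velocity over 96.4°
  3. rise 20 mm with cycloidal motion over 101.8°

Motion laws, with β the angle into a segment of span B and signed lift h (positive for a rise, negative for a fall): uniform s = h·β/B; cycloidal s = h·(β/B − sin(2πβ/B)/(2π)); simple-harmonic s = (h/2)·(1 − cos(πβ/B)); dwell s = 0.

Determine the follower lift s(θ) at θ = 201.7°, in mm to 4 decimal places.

seg 1 [0°–161.8°] dwell: s stays 0.0000
seg 2 [161.8°–258.2°] uniform, h=10: θ=201.7° here. β=39.9, B=96.4. 10·39.9/96.4 = 4.1390 → s = 4.1390

4.1390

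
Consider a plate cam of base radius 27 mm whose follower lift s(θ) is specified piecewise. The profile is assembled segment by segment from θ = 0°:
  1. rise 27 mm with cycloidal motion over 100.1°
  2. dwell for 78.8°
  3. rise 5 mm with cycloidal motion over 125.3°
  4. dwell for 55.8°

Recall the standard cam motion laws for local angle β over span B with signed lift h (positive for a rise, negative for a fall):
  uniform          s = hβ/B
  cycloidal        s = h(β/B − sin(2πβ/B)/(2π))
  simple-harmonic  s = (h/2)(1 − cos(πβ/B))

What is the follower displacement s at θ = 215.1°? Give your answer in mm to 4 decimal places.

seg 1 [0°–100.1°] cycloidal, h=27: full span → s += 27 → s = 27.0000
seg 2 [100.1°–178.9°] dwell: s stays 27.0000
seg 3 [178.9°–304.2°] cycloidal, h=5: θ=215.1° here. β=36.2, B=125.3. 5·(0.2889 − sin(2π·0.2889)/(2π)) = 0.6724 → s = 27.6724

27.6724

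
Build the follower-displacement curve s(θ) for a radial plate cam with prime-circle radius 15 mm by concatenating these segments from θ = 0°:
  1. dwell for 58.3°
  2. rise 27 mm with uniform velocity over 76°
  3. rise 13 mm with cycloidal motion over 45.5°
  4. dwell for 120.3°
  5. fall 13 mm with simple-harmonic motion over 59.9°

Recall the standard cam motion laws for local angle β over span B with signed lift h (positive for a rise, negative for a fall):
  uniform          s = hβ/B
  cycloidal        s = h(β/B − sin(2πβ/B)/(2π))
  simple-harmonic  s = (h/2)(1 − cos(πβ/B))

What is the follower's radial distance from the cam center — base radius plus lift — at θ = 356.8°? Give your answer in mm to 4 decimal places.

seg 1 [0°–58.3°] dwell: s stays 0.0000
seg 2 [58.3°–134.3°] uniform, h=27: full span → s += 27 → s = 27.0000
seg 3 [134.3°–179.8°] cycloidal, h=13: full span → s += 13 → s = 40.0000
seg 4 [179.8°–300.1°] dwell: s stays 40.0000
seg 5 [300.1°–360°] simple-harmonic, h=-13: θ=356.8° here. β=56.7, B=59.9. -13/2·(1 − cos(π·0.9466)) = -12.9087 → s = 27.0913
radial distance = base radius + s = 15 + 27.0913 = 42.0913

42.0913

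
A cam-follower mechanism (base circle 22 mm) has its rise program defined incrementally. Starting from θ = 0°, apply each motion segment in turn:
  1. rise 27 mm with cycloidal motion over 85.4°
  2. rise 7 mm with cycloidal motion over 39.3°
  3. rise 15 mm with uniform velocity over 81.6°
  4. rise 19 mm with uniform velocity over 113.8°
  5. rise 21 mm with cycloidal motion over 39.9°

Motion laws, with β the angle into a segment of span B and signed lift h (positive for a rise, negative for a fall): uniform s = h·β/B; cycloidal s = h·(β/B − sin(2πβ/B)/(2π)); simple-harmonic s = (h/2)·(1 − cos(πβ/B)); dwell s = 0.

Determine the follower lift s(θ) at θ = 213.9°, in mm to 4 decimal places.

seg 1 [0°–85.4°] cycloidal, h=27: full span → s += 27 → s = 27.0000
seg 2 [85.4°–124.7°] cycloidal, h=7: full span → s += 7 → s = 34.0000
seg 3 [124.7°–206.3°] uniform, h=15: full span → s += 15 → s = 49.0000
seg 4 [206.3°–320.1°] uniform, h=19: θ=213.9° here. β=7.6, B=113.8. 19·7.6/113.8 = 1.2689 → s = 50.2689

50.2689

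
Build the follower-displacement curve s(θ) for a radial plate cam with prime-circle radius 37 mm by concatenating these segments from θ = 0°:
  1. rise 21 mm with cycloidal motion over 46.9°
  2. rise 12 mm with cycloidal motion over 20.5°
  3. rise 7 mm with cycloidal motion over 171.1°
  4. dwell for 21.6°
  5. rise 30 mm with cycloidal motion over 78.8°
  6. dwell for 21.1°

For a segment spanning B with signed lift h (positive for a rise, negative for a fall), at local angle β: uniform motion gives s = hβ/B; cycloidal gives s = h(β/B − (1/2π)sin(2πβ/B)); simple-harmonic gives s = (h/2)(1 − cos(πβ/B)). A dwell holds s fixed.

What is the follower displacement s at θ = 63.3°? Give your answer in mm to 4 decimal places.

seg 1 [0°–46.9°] cycloidal, h=21: full span → s += 21 → s = 21.0000
seg 2 [46.9°–67.4°] cycloidal, h=12: θ=63.3° here. β=16.4, B=20.5. 12·(0.8000 − sin(2π·0.8000)/(2π)) = 11.4164 → s = 32.4164

32.4164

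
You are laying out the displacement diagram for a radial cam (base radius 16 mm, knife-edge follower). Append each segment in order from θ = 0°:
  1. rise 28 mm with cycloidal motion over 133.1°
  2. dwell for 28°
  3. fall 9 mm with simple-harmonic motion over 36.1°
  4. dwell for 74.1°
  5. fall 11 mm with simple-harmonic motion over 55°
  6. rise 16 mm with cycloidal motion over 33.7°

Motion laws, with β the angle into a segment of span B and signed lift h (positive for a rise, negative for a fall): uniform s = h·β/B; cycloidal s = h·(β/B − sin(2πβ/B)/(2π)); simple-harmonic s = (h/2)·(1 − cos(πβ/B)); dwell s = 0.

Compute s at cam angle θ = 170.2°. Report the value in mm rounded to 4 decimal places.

seg 1 [0°–133.1°] cycloidal, h=28: full span → s += 28 → s = 28.0000
seg 2 [133.1°–161.1°] dwell: s stays 28.0000
seg 3 [161.1°–197.2°] simple-harmonic, h=-9: θ=170.2° here. β=9.1, B=36.1. -9/2·(1 − cos(π·0.2521)) = -1.3389 → s = 26.6611

26.6611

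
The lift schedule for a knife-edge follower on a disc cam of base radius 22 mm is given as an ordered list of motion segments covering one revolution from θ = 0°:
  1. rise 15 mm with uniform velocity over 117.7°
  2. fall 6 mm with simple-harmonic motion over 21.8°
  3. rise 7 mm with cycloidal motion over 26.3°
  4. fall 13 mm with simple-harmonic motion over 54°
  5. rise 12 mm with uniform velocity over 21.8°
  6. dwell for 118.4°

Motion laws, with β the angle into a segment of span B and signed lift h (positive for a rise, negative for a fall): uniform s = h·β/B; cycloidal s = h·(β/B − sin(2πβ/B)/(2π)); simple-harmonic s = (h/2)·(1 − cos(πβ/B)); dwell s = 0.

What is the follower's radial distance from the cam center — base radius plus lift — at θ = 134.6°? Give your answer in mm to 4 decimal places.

seg 1 [0°–117.7°] uniform, h=15: full span → s += 15 → s = 15.0000
seg 2 [117.7°–139.5°] simple-harmonic, h=-6: θ=134.6° here. β=16.9, B=21.8. -6/2·(1 − cos(π·0.7752)) = -5.2826 → s = 9.7174
radial distance = base radius + s = 22 + 9.7174 = 31.7174

31.7174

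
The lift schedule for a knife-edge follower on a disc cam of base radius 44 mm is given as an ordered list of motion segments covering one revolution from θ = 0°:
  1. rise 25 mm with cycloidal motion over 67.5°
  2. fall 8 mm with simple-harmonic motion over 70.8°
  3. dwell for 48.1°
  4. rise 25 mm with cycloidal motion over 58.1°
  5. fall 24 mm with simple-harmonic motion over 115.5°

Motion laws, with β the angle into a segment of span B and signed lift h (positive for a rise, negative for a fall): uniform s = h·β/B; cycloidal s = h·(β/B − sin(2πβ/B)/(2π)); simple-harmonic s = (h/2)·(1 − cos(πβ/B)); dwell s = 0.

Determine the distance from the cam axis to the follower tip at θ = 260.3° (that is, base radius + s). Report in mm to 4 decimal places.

seg 1 [0°–67.5°] cycloidal, h=25: full span → s += 25 → s = 25.0000
seg 2 [67.5°–138.3°] simple-harmonic, h=-8: full span → s += -8 → s = 17.0000
seg 3 [138.3°–186.4°] dwell: s stays 17.0000
seg 4 [186.4°–244.5°] cycloidal, h=25: full span → s += 25 → s = 42.0000
seg 5 [244.5°–360°] simple-harmonic, h=-24: θ=260.3° here. β=15.8, B=115.5. -24/2·(1 − cos(π·0.1368)) = -1.0912 → s = 40.9088
radial distance = base radius + s = 44 + 40.9088 = 84.9088

84.9088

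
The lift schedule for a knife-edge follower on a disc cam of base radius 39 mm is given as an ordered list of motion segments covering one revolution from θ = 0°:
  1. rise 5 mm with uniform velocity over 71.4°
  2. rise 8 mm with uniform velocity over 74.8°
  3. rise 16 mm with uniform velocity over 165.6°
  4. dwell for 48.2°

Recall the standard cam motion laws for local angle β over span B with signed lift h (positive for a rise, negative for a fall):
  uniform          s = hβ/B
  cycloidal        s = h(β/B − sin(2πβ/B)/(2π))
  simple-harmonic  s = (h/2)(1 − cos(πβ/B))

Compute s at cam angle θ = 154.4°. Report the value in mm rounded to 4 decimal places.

seg 1 [0°–71.4°] uniform, h=5: full span → s += 5 → s = 5.0000
seg 2 [71.4°–146.2°] uniform, h=8: full span → s += 8 → s = 13.0000
seg 3 [146.2°–311.8°] uniform, h=16: θ=154.4° here. β=8.2, B=165.6. 16·8.2/165.6 = 0.7923 → s = 13.7923

13.7923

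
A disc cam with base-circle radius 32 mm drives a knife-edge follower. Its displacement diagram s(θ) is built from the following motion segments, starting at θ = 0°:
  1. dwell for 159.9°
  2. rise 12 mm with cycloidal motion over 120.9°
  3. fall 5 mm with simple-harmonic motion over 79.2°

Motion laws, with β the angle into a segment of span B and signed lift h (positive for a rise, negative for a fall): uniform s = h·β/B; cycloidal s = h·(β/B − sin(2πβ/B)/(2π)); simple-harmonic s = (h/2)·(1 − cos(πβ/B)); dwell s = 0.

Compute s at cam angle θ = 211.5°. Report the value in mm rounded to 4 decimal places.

seg 1 [0°–159.9°] dwell: s stays 0.0000
seg 2 [159.9°–280.8°] cycloidal, h=12: θ=211.5° here. β=51.6, B=120.9. 12·(0.4268 − sin(2π·0.4268)/(2π)) = 4.2738 → s = 4.2738

4.2738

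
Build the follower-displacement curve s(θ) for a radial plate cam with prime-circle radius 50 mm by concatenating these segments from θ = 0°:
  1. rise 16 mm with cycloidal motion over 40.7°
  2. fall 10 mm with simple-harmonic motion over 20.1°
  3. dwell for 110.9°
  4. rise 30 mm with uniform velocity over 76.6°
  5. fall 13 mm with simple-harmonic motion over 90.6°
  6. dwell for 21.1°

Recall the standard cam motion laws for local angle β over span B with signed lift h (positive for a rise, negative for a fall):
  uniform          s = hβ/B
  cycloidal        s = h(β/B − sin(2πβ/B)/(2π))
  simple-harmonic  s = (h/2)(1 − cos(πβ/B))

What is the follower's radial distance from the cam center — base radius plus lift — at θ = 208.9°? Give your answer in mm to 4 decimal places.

seg 1 [0°–40.7°] cycloidal, h=16: full span → s += 16 → s = 16.0000
seg 2 [40.7°–60.8°] simple-harmonic, h=-10: full span → s += -10 → s = 6.0000
seg 3 [60.8°–171.7°] dwell: s stays 6.0000
seg 4 [171.7°–248.3°] uniform, h=30: θ=208.9° here. β=37.2, B=76.6. 30·37.2/76.6 = 14.5692 → s = 20.5692
radial distance = base radius + s = 50 + 20.5692 = 70.5692

70.5692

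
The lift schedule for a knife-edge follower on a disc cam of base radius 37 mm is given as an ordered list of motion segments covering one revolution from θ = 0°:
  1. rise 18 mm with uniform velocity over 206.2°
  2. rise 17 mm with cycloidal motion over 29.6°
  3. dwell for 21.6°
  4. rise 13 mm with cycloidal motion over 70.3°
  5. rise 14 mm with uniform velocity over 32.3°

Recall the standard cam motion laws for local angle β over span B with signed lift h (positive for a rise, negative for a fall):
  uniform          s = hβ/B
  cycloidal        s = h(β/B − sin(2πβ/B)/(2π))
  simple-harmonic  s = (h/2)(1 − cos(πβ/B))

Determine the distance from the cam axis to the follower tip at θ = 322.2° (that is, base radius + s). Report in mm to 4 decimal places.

seg 1 [0°–206.2°] uniform, h=18: full span → s += 18 → s = 18.0000
seg 2 [206.2°–235.8°] cycloidal, h=17: full span → s += 17 → s = 35.0000
seg 3 [235.8°–257.4°] dwell: s stays 35.0000
seg 4 [257.4°–327.7°] cycloidal, h=13: θ=322.2° here. β=64.8, B=70.3. 13·(0.9218 − sin(2π·0.9218)/(2π)) = 12.9595 → s = 47.9595
radial distance = base radius + s = 37 + 47.9595 = 84.9595

84.9595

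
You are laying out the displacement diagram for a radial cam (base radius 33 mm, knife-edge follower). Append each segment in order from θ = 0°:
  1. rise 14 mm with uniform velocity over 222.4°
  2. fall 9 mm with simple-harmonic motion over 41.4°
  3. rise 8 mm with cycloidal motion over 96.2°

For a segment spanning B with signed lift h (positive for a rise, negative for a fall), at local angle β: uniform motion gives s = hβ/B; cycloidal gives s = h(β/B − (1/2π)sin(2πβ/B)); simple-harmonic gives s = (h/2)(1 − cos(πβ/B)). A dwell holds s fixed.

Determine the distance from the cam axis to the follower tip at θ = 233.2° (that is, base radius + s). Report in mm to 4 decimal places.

seg 1 [0°–222.4°] uniform, h=14: full span → s += 14 → s = 14.0000
seg 2 [222.4°–263.8°] simple-harmonic, h=-9: θ=233.2° here. β=10.8, B=41.4. -9/2·(1 − cos(π·0.2609)) = -1.4285 → s = 12.5715
radial distance = base radius + s = 33 + 12.5715 = 45.5715

45.5715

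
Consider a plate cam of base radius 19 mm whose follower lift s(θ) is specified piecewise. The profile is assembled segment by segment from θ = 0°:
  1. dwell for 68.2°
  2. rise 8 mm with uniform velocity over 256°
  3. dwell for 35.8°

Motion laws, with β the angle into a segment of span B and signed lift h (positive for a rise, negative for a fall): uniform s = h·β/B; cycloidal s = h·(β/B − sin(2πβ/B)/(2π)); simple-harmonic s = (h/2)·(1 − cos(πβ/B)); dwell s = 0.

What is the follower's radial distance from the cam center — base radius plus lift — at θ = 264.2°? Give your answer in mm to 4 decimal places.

seg 1 [0°–68.2°] dwell: s stays 0.0000
seg 2 [68.2°–324.2°] uniform, h=8: θ=264.2° here. β=196, B=256. 8·196/256 = 6.1250 → s = 6.1250
radial distance = base radius + s = 19 + 6.1250 = 25.1250

25.1250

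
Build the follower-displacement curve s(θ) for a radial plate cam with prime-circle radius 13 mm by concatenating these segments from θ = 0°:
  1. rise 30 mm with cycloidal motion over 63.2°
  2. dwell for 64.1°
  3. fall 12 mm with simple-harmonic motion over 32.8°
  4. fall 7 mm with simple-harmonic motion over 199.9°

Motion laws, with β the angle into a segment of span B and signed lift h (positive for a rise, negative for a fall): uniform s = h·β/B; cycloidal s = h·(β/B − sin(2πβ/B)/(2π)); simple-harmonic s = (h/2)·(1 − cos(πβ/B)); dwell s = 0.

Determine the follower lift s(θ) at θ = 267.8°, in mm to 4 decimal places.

seg 1 [0°–63.2°] cycloidal, h=30: full span → s += 30 → s = 30.0000
seg 2 [63.2°–127.3°] dwell: s stays 30.0000
seg 3 [127.3°–160.1°] simple-harmonic, h=-12: full span → s += -12 → s = 18.0000
seg 4 [160.1°–360°] simple-harmonic, h=-7: θ=267.8° here. β=107.7, B=199.9. -7/2·(1 − cos(π·0.5388)) = -3.9252 → s = 14.0748

14.0748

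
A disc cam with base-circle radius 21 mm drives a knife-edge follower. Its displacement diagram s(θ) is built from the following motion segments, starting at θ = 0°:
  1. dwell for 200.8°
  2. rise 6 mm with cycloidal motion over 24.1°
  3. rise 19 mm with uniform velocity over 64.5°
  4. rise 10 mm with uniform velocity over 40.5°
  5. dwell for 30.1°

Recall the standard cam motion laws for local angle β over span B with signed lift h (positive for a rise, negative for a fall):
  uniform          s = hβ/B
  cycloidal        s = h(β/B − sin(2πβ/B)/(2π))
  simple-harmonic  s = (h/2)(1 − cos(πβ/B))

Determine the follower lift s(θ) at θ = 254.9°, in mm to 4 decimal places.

seg 1 [0°–200.8°] dwell: s stays 0.0000
seg 2 [200.8°–224.9°] cycloidal, h=6: full span → s += 6 → s = 6.0000
seg 3 [224.9°–289.4°] uniform, h=19: θ=254.9° here. β=30, B=64.5. 19·30/64.5 = 8.8372 → s = 14.8372

14.8372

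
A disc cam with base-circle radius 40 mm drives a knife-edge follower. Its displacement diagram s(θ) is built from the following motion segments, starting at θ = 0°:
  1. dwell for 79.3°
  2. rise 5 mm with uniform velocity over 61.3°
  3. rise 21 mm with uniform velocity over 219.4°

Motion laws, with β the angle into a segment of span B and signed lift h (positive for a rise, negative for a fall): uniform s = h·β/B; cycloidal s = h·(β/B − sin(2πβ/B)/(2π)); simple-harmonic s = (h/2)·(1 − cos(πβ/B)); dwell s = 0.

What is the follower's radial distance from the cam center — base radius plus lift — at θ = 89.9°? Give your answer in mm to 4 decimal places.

seg 1 [0°–79.3°] dwell: s stays 0.0000
seg 2 [79.3°–140.6°] uniform, h=5: θ=89.9° here. β=10.6, B=61.3. 5·10.6/61.3 = 0.8646 → s = 0.8646
radial distance = base radius + s = 40 + 0.8646 = 40.8646

40.8646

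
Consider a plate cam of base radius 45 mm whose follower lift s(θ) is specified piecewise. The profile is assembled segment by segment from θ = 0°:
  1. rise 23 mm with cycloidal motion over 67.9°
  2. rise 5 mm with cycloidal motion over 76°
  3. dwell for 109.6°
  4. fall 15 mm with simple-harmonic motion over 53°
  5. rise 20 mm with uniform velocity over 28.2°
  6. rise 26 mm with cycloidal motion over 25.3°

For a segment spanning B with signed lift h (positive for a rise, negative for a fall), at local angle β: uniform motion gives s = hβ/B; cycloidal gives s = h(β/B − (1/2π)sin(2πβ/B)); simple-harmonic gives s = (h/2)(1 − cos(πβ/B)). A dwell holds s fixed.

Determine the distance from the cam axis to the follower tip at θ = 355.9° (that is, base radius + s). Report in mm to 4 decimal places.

seg 1 [0°–67.9°] cycloidal, h=23: full span → s += 23 → s = 23.0000
seg 2 [67.9°–143.9°] cycloidal, h=5: full span → s += 5 → s = 28.0000
seg 3 [143.9°–253.5°] dwell: s stays 28.0000
seg 4 [253.5°–306.5°] simple-harmonic, h=-15: full span → s += -15 → s = 13.0000
seg 5 [306.5°–334.7°] uniform, h=20: full span → s += 20 → s = 33.0000
seg 6 [334.7°–360°] cycloidal, h=26: θ=355.9° here. β=21.2, B=25.3. 26·(0.8379 − sin(2π·0.8379)/(2π)) = 25.3088 → s = 58.3088
radial distance = base radius + s = 45 + 58.3088 = 103.3088

103.3088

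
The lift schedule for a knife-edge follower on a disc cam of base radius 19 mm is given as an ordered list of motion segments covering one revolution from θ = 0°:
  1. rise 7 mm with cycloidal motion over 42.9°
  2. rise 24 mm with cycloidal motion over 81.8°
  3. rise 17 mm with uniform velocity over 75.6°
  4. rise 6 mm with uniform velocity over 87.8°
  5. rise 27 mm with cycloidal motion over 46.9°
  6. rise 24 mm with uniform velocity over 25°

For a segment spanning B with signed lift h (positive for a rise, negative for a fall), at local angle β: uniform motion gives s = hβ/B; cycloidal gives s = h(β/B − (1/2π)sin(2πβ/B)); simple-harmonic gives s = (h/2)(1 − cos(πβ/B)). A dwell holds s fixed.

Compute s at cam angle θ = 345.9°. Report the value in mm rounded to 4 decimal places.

seg 1 [0°–42.9°] cycloidal, h=7: full span → s += 7 → s = 7.0000
seg 2 [42.9°–124.7°] cycloidal, h=24: full span → s += 24 → s = 31.0000
seg 3 [124.7°–200.3°] uniform, h=17: full span → s += 17 → s = 48.0000
seg 4 [200.3°–288.1°] uniform, h=6: full span → s += 6 → s = 54.0000
seg 5 [288.1°–335°] cycloidal, h=27: full span → s += 27 → s = 81.0000
seg 6 [335°–360°] uniform, h=24: θ=345.9° here. β=10.9, B=25. 24·10.9/25 = 10.4640 → s = 91.4640

91.4640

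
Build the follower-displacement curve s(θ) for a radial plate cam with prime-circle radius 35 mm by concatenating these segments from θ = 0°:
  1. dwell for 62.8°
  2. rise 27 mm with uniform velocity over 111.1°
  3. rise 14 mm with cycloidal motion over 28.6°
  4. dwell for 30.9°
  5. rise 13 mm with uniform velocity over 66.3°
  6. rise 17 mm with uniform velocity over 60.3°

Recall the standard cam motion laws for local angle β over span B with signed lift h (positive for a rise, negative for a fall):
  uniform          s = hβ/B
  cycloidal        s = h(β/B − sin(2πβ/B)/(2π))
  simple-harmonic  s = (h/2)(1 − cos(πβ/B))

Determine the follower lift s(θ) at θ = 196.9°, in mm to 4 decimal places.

seg 1 [0°–62.8°] dwell: s stays 0.0000
seg 2 [62.8°–173.9°] uniform, h=27: full span → s += 27 → s = 27.0000
seg 3 [173.9°–202.5°] cycloidal, h=14: θ=196.9° here. β=23, B=28.6. 14·(0.8042 − sin(2π·0.8042)/(2π)) = 13.3590 → s = 40.3590

40.3590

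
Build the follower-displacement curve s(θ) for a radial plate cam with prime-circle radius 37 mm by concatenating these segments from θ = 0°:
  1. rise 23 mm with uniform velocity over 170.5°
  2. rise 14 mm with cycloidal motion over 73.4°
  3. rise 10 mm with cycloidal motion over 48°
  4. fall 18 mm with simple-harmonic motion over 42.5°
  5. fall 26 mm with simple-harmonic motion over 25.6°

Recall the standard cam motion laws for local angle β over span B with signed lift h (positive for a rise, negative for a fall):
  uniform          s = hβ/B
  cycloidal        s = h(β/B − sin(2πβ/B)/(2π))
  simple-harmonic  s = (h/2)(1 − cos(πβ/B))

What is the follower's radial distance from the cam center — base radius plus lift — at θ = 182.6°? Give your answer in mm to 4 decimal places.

seg 1 [0°–170.5°] uniform, h=23: full span → s += 23 → s = 23.0000
seg 2 [170.5°–243.9°] cycloidal, h=14: θ=182.6° here. β=12.1, B=73.4. 14·(0.1649 − sin(2π·0.1649)/(2π)) = 0.3911 → s = 23.3911
radial distance = base radius + s = 37 + 23.3911 = 60.3911

60.3911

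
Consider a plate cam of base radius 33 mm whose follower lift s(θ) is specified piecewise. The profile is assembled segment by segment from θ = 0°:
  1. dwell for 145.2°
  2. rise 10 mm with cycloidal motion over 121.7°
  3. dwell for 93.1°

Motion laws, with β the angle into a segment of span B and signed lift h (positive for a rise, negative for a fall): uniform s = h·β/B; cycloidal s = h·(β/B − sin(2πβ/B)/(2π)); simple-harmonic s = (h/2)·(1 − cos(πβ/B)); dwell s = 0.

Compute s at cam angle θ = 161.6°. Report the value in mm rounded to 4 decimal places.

seg 1 [0°–145.2°] dwell: s stays 0.0000
seg 2 [145.2°–266.9°] cycloidal, h=10: θ=161.6° here. β=16.4, B=121.7. 10·(0.1348 − sin(2π·0.1348)/(2π)) = 0.1553 → s = 0.1553

0.1553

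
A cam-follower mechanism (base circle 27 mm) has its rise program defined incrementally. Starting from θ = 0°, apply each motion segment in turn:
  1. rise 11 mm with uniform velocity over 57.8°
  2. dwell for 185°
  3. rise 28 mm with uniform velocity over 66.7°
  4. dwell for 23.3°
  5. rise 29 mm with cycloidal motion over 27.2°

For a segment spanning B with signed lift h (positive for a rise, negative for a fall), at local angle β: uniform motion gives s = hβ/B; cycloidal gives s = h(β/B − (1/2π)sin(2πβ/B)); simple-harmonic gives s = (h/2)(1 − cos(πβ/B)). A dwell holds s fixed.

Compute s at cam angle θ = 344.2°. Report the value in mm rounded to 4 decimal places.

seg 1 [0°–57.8°] uniform, h=11: full span → s += 11 → s = 11.0000
seg 2 [57.8°–242.8°] dwell: s stays 11.0000
seg 3 [242.8°–309.5°] uniform, h=28: full span → s += 28 → s = 39.0000
seg 4 [309.5°–332.8°] dwell: s stays 39.0000
seg 5 [332.8°–360°] cycloidal, h=29: θ=344.2° here. β=11.4, B=27.2. 29·(0.4191 − sin(2π·0.4191)/(2π)) = 9.9085 → s = 48.9085

48.9085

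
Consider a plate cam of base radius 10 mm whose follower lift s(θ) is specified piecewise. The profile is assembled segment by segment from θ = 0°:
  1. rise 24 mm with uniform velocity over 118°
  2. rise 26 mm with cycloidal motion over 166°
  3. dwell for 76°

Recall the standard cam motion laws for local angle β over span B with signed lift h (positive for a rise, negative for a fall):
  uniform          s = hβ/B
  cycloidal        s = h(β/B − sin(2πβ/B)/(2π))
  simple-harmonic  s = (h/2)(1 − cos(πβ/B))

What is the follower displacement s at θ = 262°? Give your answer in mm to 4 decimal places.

seg 1 [0°–118°] uniform, h=24: full span → s += 24 → s = 24.0000
seg 2 [118°–284°] cycloidal, h=26: θ=262° here. β=144, B=166. 26·(0.8675 − sin(2π·0.8675)/(2π)) = 25.6154 → s = 49.6154

49.6154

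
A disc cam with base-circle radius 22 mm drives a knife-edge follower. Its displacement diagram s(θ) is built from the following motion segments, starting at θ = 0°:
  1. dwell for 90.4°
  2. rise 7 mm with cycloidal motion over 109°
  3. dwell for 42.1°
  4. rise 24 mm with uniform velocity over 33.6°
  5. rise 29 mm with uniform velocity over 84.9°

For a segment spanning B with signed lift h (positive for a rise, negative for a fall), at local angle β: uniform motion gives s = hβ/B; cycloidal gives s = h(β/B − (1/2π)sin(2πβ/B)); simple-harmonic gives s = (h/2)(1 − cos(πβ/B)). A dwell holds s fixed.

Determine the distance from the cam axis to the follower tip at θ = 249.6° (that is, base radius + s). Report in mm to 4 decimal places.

seg 1 [0°–90.4°] dwell: s stays 0.0000
seg 2 [90.4°–199.4°] cycloidal, h=7: full span → s += 7 → s = 7.0000
seg 3 [199.4°–241.5°] dwell: s stays 7.0000
seg 4 [241.5°–275.1°] uniform, h=24: θ=249.6° here. β=8.1, B=33.6. 24·8.1/33.6 = 5.7857 → s = 12.7857
radial distance = base radius + s = 22 + 12.7857 = 34.7857

34.7857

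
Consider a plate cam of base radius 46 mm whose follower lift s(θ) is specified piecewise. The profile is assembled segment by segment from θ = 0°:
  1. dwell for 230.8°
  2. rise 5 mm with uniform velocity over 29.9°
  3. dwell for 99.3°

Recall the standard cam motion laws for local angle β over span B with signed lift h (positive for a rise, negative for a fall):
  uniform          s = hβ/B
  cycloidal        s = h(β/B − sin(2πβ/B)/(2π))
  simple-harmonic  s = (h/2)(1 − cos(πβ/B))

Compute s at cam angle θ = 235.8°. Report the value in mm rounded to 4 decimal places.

seg 1 [0°–230.8°] dwell: s stays 0.0000
seg 2 [230.8°–260.7°] uniform, h=5: θ=235.8° here. β=5, B=29.9. 5·5/29.9 = 0.8361 → s = 0.8361

0.8361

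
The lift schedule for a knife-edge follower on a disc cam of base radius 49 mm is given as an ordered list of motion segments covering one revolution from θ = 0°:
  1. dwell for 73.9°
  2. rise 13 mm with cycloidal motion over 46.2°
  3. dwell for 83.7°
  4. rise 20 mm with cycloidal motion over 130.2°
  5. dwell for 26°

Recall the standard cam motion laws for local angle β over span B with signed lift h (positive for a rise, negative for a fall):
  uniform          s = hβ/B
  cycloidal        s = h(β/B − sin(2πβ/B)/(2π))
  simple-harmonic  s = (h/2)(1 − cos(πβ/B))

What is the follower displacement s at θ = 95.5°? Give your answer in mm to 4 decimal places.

seg 1 [0°–73.9°] dwell: s stays 0.0000
seg 2 [73.9°–120.1°] cycloidal, h=13: θ=95.5° here. β=21.6, B=46.2. 13·(0.4675 − sin(2π·0.4675)/(2π)) = 5.6588 → s = 5.6588

5.6588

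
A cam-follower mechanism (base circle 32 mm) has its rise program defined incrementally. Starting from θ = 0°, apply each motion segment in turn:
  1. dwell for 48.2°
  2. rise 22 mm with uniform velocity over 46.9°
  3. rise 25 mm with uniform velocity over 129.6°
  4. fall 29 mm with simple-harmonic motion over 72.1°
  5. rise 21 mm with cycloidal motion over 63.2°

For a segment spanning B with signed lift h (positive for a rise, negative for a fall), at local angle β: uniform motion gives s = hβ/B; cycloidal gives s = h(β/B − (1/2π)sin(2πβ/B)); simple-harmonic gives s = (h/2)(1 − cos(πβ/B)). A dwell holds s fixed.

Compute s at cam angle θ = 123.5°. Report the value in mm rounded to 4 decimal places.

seg 1 [0°–48.2°] dwell: s stays 0.0000
seg 2 [48.2°–95.1°] uniform, h=22: full span → s += 22 → s = 22.0000
seg 3 [95.1°–224.7°] uniform, h=25: θ=123.5° here. β=28.4, B=129.6. 25·28.4/129.6 = 5.4784 → s = 27.4784

27.4784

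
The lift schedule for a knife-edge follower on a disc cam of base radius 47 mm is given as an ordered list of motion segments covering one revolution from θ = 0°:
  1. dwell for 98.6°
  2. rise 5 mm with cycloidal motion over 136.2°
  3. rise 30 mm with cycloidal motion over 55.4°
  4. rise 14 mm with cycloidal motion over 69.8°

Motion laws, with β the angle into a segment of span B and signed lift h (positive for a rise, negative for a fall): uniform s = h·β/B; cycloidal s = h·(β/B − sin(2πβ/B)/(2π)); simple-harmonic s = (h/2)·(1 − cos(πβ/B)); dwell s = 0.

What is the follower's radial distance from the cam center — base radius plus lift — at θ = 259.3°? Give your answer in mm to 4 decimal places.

seg 1 [0°–98.6°] dwell: s stays 0.0000
seg 2 [98.6°–234.8°] cycloidal, h=5: full span → s += 5 → s = 5.0000
seg 3 [234.8°–290.2°] cycloidal, h=30: θ=259.3° here. β=24.5, B=55.4. 30·(0.4422 − sin(2π·0.4422)/(2π)) = 11.5721 → s = 16.5721
radial distance = base radius + s = 47 + 16.5721 = 63.5721

63.5721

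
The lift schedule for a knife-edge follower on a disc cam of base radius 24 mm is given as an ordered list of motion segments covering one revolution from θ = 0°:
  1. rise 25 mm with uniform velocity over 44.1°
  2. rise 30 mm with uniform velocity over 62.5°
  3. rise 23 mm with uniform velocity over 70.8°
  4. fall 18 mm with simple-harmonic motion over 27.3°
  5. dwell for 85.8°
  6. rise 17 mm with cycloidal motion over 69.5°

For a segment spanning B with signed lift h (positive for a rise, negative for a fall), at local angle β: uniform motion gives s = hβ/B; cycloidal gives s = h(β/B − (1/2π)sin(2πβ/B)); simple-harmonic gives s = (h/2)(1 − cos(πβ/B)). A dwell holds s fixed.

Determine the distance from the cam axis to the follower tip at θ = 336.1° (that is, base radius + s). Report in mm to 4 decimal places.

seg 1 [0°–44.1°] uniform, h=25: full span → s += 25 → s = 25.0000
seg 2 [44.1°–106.6°] uniform, h=30: full span → s += 30 → s = 55.0000
seg 3 [106.6°–177.4°] uniform, h=23: full span → s += 23 → s = 78.0000
seg 4 [177.4°–204.7°] simple-harmonic, h=-18: full span → s += -18 → s = 60.0000
seg 5 [204.7°–290.5°] dwell: s stays 60.0000
seg 6 [290.5°–360°] cycloidal, h=17: θ=336.1° here. β=45.6, B=69.5. 17·(0.6561 − sin(2π·0.6561)/(2π)) = 13.4023 → s = 73.4023
radial distance = base radius + s = 24 + 73.4023 = 97.4023

97.4023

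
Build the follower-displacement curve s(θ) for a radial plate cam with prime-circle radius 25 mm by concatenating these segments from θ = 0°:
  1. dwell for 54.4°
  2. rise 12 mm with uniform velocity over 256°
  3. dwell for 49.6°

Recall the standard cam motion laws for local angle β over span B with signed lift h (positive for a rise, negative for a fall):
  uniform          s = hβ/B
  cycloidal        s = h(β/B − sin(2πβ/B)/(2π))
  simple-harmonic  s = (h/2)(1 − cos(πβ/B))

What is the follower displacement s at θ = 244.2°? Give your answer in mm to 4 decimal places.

seg 1 [0°–54.4°] dwell: s stays 0.0000
seg 2 [54.4°–310.4°] uniform, h=12: θ=244.2° here. β=189.8, B=256. 12·189.8/256 = 8.8969 → s = 8.8969

8.8969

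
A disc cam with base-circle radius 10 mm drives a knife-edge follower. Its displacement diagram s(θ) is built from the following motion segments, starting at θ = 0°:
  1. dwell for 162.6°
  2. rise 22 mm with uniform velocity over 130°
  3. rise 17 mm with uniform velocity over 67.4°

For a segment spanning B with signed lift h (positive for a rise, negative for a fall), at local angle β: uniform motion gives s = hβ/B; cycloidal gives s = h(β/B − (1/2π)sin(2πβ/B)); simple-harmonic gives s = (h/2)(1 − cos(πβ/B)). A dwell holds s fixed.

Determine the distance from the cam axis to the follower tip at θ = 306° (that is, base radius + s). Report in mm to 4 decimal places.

seg 1 [0°–162.6°] dwell: s stays 0.0000
seg 2 [162.6°–292.6°] uniform, h=22: full span → s += 22 → s = 22.0000
seg 3 [292.6°–360°] uniform, h=17: θ=306° here. β=13.4, B=67.4. 17·13.4/67.4 = 3.3798 → s = 25.3798
radial distance = base radius + s = 10 + 25.3798 = 35.3798

35.3798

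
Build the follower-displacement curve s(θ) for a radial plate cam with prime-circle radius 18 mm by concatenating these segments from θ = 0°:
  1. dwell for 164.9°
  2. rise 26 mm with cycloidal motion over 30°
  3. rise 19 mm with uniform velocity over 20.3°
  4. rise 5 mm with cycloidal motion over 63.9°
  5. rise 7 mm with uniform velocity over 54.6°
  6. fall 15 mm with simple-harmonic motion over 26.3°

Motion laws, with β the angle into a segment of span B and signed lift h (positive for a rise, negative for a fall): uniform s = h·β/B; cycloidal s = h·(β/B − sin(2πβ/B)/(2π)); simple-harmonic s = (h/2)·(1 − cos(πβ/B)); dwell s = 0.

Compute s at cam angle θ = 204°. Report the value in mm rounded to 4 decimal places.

seg 1 [0°–164.9°] dwell: s stays 0.0000
seg 2 [164.9°–194.9°] cycloidal, h=26: full span → s += 26 → s = 26.0000
seg 3 [194.9°–215.2°] uniform, h=19: θ=204° here. β=9.1, B=20.3. 19·9.1/20.3 = 8.5172 → s = 34.5172

34.5172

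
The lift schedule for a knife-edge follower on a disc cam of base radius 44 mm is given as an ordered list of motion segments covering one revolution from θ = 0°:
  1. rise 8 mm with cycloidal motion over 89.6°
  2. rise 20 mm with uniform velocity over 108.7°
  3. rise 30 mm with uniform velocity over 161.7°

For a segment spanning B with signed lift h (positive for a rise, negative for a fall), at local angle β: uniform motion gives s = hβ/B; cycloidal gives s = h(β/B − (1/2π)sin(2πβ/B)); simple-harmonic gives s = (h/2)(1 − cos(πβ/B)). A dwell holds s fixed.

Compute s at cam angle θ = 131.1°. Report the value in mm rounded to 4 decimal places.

seg 1 [0°–89.6°] cycloidal, h=8: full span → s += 8 → s = 8.0000
seg 2 [89.6°–198.3°] uniform, h=20: θ=131.1° here. β=41.5, B=108.7. 20·41.5/108.7 = 7.6357 → s = 15.6357

15.6357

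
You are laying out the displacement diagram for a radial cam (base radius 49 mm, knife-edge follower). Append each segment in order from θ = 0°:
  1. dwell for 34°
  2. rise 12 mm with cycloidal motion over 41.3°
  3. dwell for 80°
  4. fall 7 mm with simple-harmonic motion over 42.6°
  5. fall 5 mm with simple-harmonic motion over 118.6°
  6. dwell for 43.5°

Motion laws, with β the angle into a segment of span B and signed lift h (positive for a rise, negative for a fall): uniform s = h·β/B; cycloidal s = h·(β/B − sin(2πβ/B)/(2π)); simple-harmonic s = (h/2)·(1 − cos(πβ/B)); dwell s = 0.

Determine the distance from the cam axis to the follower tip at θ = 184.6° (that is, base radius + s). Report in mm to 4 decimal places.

seg 1 [0°–34°] dwell: s stays 0.0000
seg 2 [34°–75.3°] cycloidal, h=12: full span → s += 12 → s = 12.0000
seg 3 [75.3°–155.3°] dwell: s stays 12.0000
seg 4 [155.3°–197.9°] simple-harmonic, h=-7: θ=184.6° here. β=29.3, B=42.6. -7/2·(1 − cos(π·0.6878)) = -5.4472 → s = 6.5528
radial distance = base radius + s = 49 + 6.5528 = 55.5528

55.5528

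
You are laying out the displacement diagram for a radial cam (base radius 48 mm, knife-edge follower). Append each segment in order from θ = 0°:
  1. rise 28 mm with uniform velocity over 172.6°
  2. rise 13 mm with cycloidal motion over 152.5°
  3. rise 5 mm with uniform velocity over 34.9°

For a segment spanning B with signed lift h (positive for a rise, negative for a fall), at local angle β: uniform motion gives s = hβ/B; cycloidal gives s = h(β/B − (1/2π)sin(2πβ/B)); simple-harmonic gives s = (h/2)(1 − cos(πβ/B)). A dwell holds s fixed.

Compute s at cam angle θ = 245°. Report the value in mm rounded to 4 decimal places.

seg 1 [0°–172.6°] uniform, h=28: full span → s += 28 → s = 28.0000
seg 2 [172.6°–325.1°] cycloidal, h=13: θ=245° here. β=72.4, B=152.5. 13·(0.4748 − sin(2π·0.4748)/(2π)) = 5.8450 → s = 33.8450

33.8450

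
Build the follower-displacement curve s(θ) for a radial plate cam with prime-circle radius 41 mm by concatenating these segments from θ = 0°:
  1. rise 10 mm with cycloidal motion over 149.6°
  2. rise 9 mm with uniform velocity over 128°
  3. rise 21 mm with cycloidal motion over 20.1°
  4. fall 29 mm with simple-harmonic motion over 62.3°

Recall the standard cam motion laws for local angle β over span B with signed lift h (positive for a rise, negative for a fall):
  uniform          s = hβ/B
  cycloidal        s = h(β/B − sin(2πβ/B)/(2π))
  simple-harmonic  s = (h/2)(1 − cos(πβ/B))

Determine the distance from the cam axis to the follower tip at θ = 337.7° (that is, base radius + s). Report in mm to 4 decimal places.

seg 1 [0°–149.6°] cycloidal, h=10: full span → s += 10 → s = 10.0000
seg 2 [149.6°–277.6°] uniform, h=9: full span → s += 9 → s = 19.0000
seg 3 [277.6°–297.7°] cycloidal, h=21: full span → s += 21 → s = 40.0000
seg 4 [297.7°–360°] simple-harmonic, h=-29: θ=337.7° here. β=40, B=62.3. -29/2·(1 − cos(π·0.6421)) = -20.7584 → s = 19.2416
radial distance = base radius + s = 41 + 19.2416 = 60.2416

60.2416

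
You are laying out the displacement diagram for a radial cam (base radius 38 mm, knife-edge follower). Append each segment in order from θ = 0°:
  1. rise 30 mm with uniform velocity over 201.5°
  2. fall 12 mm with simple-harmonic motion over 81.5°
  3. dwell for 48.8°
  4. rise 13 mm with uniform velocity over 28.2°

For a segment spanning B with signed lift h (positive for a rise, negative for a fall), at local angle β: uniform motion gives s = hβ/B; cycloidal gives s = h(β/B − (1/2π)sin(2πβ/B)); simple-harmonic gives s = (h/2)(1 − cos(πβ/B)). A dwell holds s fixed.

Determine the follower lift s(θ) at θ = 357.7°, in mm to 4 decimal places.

seg 1 [0°–201.5°] uniform, h=30: full span → s += 30 → s = 30.0000
seg 2 [201.5°–283°] simple-harmonic, h=-12: full span → s += -12 → s = 18.0000
seg 3 [283°–331.8°] dwell: s stays 18.0000
seg 4 [331.8°–360°] uniform, h=13: θ=357.7° here. β=25.9, B=28.2. 13·25.9/28.2 = 11.9397 → s = 29.9397

29.9397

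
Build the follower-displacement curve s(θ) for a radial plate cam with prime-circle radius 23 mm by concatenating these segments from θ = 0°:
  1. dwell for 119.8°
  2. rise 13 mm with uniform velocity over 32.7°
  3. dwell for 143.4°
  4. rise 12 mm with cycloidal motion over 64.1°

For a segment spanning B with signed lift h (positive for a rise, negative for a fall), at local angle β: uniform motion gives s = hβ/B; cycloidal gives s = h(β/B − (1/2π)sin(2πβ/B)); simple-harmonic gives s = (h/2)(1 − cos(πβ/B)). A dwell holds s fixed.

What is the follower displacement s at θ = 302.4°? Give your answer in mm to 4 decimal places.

seg 1 [0°–119.8°] dwell: s stays 0.0000
seg 2 [119.8°–152.5°] uniform, h=13: full span → s += 13 → s = 13.0000
seg 3 [152.5°–295.9°] dwell: s stays 13.0000
seg 4 [295.9°–360°] cycloidal, h=12: θ=302.4° here. β=6.5, B=64.1. 12·(0.1014 − sin(2π·0.1014)/(2π)) = 0.0807 → s = 13.0807

13.0807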